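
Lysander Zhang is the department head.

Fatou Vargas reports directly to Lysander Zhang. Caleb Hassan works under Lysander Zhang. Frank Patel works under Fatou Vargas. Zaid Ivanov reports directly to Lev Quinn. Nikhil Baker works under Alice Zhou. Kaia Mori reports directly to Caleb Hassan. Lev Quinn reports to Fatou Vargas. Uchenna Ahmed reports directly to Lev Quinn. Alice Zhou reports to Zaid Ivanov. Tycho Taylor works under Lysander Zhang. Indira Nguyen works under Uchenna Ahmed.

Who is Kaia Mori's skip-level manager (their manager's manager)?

Lysander Zhang

Kaia Mori reports to Caleb Hassan, and Caleb Hassan reports to Lysander Zhang. So Kaia Mori's skip-level manager is Lysander Zhang.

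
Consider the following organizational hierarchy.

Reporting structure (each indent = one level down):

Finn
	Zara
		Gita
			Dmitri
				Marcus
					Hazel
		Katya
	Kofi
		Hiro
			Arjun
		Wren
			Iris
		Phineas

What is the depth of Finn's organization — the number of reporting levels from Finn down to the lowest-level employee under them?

5

The longest chain under Finn runs Finn → Zara → Gita → Dmitri → Marcus → Hazel, which is 5 levels below Finn.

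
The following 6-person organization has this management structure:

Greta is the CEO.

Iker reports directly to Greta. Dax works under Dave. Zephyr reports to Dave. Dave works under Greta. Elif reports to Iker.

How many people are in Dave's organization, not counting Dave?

Dave directly manages Dax, Zephyr. Dax has no reports. Zephyr has no reports. So Dave's organization is 2 direct reports plus everyone under them: 1 + 1 = 2.

2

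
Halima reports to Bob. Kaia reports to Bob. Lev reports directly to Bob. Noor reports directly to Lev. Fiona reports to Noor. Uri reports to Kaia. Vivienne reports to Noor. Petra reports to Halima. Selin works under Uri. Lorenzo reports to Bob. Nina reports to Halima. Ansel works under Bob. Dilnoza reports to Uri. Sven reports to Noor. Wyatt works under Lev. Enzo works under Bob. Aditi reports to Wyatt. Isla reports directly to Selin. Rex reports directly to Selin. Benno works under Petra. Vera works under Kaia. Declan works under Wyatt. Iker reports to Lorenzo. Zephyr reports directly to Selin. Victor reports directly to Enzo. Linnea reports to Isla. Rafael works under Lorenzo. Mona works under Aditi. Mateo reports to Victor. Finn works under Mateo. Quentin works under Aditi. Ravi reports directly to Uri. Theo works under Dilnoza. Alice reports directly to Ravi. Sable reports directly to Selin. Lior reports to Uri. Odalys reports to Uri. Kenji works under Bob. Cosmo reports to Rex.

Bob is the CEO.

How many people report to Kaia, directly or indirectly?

15

Kaia directly manages Uri, Vera. Under Uri: Odalys, Lior, Ravi, Alice, Dilnoza, Theo, Selin, Sable, Zephyr, Rex, Cosmo, Isla, Linnea (13). Vera has no reports. So Kaia's organization is 2 direct reports plus everyone under them: 14 + 1 = 15.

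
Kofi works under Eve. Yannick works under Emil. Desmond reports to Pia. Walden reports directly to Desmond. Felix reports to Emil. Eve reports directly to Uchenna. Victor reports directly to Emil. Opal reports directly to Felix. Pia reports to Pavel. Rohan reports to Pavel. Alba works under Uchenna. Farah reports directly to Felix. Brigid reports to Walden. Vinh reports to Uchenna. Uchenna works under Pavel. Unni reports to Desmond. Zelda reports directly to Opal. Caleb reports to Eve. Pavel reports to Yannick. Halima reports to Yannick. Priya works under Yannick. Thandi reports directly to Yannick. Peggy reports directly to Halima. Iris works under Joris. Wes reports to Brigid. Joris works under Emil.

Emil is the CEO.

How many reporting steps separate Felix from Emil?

1

Chain from Felix up to Emil: Felix → Emil. That is 1 step up, so Felix is 1 level below Emil.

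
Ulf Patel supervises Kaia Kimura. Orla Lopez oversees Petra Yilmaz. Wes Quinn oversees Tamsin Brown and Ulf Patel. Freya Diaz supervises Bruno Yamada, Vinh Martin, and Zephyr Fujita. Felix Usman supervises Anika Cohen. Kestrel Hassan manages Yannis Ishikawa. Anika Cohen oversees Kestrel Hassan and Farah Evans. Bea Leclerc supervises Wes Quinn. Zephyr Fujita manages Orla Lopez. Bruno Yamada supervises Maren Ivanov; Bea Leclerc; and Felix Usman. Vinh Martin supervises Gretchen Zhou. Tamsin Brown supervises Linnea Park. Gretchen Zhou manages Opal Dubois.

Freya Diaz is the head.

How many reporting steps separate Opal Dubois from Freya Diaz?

3

Chain from Opal Dubois up to Freya Diaz: Opal Dubois → Gretchen Zhou → Vinh Martin → Freya Diaz. That is 3 steps up, so Opal Dubois is 3 levels below Freya Diaz.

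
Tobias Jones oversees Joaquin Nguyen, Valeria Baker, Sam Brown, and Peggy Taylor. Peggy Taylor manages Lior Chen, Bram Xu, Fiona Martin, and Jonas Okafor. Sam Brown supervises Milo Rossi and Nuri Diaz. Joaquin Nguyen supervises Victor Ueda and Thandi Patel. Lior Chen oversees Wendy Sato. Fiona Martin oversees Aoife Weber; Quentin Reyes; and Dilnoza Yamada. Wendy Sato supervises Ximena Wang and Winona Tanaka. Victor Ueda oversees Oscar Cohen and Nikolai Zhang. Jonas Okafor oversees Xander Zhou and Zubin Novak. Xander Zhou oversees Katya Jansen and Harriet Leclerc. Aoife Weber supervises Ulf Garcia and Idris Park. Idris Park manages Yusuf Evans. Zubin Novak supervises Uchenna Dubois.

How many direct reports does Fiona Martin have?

Fiona Martin directly manages Dilnoza Yamada, Aoife Weber, Quentin Reyes. That is 3 direct reports.

3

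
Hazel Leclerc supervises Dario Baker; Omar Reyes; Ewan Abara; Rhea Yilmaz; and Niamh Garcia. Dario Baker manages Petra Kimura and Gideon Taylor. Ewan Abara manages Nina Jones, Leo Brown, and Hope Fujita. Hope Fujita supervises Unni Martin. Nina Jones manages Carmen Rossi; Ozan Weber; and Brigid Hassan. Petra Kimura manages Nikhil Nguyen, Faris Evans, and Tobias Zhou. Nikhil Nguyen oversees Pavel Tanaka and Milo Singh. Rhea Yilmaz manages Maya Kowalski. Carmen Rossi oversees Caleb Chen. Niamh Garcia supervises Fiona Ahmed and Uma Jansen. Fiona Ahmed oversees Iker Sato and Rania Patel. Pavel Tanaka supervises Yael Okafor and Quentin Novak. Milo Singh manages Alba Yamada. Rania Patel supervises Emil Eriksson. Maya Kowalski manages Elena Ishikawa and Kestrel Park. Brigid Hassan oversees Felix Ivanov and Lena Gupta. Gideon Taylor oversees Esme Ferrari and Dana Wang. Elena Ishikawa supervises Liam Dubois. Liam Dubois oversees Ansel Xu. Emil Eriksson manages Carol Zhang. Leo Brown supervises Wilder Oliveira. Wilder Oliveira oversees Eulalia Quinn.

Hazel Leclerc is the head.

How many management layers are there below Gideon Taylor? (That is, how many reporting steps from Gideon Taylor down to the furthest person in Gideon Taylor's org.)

The longest chain under Gideon Taylor runs Gideon Taylor → Dana Wang, which is 1 level below Gideon Taylor.

1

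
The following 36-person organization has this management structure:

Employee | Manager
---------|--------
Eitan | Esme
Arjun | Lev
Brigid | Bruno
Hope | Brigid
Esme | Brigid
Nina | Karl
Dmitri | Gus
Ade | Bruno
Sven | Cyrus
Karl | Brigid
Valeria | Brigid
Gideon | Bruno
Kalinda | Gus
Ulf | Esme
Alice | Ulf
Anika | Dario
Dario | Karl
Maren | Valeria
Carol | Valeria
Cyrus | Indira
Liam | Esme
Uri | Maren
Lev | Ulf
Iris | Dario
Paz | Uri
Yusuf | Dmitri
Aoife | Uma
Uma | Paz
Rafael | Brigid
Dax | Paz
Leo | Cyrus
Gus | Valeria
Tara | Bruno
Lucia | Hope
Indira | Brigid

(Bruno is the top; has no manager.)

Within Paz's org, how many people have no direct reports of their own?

2

The people in Paz's organization with no one reporting to them are Dax, Aoife. That is 2.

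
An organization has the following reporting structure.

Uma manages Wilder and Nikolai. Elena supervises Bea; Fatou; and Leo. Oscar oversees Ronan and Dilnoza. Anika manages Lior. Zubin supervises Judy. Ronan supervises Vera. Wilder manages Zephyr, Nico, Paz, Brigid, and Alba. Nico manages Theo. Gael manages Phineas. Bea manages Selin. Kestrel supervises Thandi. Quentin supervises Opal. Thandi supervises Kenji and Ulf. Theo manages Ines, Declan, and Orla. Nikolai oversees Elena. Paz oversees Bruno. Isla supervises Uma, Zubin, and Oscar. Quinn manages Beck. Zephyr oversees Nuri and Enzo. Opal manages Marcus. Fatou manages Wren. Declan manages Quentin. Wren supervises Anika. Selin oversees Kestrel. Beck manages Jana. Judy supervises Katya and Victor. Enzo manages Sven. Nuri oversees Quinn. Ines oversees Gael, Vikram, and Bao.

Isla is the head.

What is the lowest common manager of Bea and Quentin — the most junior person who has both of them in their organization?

Bea's chain of managers is Elena, Nikolai, Uma, Isla. Quentin's chain of managers is Declan, Theo, Nico, Wilder, Uma, Isla. The first manager that appears in both chains is Uma.

Uma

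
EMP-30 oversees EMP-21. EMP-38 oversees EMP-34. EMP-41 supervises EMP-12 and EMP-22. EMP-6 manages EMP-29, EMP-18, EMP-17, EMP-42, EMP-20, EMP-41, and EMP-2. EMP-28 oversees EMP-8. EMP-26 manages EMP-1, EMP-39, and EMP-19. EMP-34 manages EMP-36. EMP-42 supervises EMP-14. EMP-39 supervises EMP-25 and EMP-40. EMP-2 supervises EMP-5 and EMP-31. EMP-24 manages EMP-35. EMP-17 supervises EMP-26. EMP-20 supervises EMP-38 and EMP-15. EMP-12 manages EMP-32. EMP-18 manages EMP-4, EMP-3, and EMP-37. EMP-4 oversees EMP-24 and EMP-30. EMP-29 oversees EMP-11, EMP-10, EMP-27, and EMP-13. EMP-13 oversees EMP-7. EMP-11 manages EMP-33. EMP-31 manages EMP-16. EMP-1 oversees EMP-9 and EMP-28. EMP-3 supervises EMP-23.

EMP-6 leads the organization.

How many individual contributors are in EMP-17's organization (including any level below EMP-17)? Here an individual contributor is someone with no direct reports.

5

The people in EMP-17's organization with no one reporting to them are EMP-19, EMP-40, EMP-25, EMP-8, EMP-9. That is 5.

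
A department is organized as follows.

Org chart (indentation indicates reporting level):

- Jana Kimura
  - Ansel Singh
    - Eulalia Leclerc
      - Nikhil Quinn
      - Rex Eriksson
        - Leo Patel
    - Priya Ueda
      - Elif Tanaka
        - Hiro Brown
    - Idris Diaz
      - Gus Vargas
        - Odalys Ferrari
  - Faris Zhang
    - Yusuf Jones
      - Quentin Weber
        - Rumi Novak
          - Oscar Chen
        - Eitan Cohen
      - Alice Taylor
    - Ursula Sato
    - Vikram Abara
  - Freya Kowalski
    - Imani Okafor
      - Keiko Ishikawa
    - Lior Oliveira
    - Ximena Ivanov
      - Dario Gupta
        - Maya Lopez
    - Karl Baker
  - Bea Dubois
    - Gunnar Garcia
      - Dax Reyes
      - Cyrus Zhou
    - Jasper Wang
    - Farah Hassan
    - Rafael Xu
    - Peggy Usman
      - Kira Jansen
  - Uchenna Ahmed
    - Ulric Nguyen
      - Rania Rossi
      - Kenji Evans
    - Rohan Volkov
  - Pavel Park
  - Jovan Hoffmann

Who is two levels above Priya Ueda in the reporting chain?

Jana Kimura

Priya Ueda reports to Ansel Singh, and Ansel Singh reports to Jana Kimura. So Priya Ueda's skip-level manager is Jana Kimura.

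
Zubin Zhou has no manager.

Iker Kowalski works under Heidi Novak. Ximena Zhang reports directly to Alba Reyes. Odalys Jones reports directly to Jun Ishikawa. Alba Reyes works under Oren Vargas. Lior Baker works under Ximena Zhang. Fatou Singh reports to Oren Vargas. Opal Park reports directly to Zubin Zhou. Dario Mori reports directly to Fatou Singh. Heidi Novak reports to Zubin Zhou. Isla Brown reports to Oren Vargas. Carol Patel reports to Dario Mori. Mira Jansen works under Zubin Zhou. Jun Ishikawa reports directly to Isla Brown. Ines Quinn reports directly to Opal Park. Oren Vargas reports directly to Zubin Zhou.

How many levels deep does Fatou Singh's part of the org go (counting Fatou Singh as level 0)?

The longest chain under Fatou Singh runs Fatou Singh → Dario Mori → Carol Patel, which is 2 levels below Fatou Singh.

2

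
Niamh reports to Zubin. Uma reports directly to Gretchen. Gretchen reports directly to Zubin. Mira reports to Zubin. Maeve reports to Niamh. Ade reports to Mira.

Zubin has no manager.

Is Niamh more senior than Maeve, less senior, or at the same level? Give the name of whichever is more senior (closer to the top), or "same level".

Niamh

Niamh is 1 level below Zubin; Maeve is 2. Niamh is higher.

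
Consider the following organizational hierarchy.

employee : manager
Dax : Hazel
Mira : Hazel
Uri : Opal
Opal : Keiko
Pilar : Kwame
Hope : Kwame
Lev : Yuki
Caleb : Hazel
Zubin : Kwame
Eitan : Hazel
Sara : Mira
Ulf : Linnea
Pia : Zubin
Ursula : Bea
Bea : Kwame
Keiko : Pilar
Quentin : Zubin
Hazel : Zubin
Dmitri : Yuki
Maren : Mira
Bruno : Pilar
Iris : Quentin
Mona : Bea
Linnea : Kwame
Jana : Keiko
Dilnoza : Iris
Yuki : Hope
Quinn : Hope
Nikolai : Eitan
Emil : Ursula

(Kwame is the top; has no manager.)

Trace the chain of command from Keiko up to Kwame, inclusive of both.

Keiko -> Pilar -> Kwame

Keiko reports to Pilar. Pilar reports to Kwame. Kwame is at the top.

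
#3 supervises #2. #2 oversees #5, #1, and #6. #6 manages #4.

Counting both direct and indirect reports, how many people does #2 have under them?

#2 directly manages #5, #1, #6. #5 has no reports. #1 has no reports. Under #6: #4 (1). So #2's organization is 3 direct reports plus everyone under them: 1 + 1 + 2 = 4.

4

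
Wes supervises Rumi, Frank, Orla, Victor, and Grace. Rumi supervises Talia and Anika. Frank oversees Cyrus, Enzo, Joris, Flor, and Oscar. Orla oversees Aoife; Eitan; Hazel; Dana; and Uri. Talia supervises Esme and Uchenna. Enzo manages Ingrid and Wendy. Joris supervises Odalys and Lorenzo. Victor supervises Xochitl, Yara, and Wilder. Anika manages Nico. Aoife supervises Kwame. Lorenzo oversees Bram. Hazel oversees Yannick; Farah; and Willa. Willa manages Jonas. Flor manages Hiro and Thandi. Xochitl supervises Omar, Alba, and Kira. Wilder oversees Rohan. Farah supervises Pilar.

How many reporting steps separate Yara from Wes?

Chain from Yara up to Wes: Yara → Victor → Wes. That is 2 steps up, so Yara is 2 levels below Wes.

2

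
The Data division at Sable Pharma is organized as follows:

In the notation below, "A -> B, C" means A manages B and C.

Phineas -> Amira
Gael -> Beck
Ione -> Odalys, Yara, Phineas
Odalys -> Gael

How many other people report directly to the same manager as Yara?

Yara reports to Ione. Ione's other direct reports are Odalys, Phineas — 2 peers.

2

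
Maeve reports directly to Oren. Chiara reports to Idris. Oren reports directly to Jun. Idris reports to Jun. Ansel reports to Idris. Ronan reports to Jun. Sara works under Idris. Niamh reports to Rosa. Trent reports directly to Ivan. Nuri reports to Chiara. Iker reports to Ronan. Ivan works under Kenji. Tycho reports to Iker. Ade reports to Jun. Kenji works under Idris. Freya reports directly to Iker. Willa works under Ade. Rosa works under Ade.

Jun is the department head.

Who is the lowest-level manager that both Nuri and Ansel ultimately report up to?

Nuri's chain of managers is Chiara, Idris, Jun. Ansel's chain of managers is Idris, Jun. The first manager that appears in both chains is Idris.

Idris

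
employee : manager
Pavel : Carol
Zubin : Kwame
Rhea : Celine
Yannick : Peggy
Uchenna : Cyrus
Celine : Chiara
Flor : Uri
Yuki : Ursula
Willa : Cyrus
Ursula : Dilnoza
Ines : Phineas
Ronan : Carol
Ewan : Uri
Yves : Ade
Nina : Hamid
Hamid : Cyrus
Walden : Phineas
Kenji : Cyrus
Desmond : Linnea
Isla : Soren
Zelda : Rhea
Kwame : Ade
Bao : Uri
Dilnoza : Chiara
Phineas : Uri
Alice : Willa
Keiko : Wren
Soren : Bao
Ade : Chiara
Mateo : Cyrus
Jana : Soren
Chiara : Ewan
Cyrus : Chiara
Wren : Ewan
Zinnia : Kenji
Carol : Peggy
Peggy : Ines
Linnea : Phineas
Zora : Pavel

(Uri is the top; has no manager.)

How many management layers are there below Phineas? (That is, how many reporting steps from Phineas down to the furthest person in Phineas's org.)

The longest chain under Phineas runs Phineas → Ines → Peggy → Carol → Pavel → Zora, which is 5 levels below Phineas.

5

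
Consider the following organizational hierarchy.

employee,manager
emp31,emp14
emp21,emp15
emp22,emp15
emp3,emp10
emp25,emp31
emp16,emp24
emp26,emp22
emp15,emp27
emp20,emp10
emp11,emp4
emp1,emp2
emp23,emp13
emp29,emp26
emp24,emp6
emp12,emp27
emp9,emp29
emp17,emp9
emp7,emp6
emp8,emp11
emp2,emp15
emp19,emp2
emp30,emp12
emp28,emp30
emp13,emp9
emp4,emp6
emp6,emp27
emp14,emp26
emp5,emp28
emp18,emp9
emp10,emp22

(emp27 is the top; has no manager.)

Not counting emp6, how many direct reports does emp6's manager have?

2

emp6 reports to emp27. emp27's other direct reports are emp12, emp15 — 2 peers.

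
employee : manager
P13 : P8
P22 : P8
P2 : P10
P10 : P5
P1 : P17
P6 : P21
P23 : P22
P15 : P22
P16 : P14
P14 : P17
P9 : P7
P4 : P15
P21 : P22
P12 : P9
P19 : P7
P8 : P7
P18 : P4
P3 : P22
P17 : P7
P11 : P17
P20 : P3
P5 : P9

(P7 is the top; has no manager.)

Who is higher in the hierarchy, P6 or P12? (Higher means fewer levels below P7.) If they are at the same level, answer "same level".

P12

P6 is 4 levels below P7; P12 is 2. P12 is higher.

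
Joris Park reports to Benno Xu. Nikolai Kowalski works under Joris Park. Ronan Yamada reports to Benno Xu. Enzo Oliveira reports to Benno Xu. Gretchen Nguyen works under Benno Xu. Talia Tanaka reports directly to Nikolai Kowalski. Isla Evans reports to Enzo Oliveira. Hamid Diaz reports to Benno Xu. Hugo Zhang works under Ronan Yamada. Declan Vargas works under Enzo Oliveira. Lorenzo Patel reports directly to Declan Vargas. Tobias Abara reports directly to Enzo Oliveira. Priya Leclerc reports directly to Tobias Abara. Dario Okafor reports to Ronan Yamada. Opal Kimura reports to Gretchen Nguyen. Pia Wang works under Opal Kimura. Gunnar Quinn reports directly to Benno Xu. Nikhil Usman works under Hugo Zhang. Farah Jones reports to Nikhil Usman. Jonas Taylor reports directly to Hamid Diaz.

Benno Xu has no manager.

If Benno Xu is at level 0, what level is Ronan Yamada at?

Chain from Ronan Yamada up to Benno Xu: Ronan Yamada → Benno Xu. That is 1 step up, so Ronan Yamada is 1 level below Benno Xu.

1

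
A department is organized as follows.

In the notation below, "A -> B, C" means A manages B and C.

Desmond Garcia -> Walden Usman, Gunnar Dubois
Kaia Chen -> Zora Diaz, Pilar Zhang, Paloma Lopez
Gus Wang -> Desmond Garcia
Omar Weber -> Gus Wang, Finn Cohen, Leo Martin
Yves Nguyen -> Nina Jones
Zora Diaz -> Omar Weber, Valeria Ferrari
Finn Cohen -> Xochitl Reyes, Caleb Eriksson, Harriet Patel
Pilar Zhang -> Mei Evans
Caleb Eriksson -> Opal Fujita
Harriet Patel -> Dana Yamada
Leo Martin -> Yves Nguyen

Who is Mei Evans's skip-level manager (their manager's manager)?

Kaia Chen

Mei Evans reports to Pilar Zhang, and Pilar Zhang reports to Kaia Chen. So Mei Evans's skip-level manager is Kaia Chen.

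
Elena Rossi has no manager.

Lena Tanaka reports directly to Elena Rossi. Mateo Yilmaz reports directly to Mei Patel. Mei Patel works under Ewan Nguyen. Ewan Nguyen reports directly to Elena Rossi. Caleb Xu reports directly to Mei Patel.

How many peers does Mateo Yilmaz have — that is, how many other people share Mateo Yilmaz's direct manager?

1

Mateo Yilmaz reports to Mei Patel. Mei Patel's other direct reports are Caleb Xu — 1 peer.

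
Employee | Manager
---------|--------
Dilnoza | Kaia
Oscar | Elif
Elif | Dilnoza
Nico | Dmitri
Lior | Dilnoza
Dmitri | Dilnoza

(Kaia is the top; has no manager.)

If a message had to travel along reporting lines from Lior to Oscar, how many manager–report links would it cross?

3

Lior is 1 level below Dilnoza, and Oscar is 2 levels below Dilnoza (their lowest common manager). The shortest path runs up from Lior to Dilnoza and back down to Oscar: 1 + 2 = 3 links.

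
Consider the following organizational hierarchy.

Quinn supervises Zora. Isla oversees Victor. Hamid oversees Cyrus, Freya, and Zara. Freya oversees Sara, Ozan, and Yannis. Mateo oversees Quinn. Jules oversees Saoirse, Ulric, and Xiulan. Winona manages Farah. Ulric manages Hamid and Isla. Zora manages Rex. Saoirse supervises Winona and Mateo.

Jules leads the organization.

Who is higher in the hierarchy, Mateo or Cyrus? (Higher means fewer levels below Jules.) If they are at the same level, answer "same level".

Mateo

Mateo is 2 levels below Jules; Cyrus is 3. Mateo is higher.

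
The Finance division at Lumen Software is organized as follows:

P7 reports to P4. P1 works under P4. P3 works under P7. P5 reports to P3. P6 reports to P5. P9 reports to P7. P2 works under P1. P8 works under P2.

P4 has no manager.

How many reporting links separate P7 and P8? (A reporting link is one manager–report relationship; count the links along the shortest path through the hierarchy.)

P7 is 1 level below P4, and P8 is 3 levels below P4 (their lowest common manager). The shortest path runs up from P7 to P4 and back down to P8: 1 + 3 = 4 links.

4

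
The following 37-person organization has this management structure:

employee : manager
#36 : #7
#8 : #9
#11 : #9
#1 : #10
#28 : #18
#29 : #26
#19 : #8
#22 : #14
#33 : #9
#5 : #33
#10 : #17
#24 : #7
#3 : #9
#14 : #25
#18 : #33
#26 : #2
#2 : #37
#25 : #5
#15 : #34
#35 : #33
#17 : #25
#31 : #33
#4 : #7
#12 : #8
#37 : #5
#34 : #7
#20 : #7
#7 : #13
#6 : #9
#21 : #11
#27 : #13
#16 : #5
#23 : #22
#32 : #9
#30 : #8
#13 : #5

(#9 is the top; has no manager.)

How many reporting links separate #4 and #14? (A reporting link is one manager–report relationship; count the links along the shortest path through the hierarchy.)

#4 is 3 levels below #5, and #14 is 2 levels below #5 (their lowest common manager). The shortest path runs up from #4 to #5 and back down to #14: 3 + 2 = 5 links.

5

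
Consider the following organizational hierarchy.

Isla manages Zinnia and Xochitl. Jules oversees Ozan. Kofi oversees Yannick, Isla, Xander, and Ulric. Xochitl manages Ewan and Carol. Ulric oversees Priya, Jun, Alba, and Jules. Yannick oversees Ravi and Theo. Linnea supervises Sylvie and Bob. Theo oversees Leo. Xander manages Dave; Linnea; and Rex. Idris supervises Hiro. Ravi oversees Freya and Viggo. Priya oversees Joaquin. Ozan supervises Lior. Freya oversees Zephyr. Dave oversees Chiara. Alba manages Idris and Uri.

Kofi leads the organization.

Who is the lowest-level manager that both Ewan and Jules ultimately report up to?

Ewan's chain of managers is Xochitl, Isla, Kofi. Jules's chain of managers is Ulric, Kofi. The first manager that appears in both chains is Kofi.

Kofi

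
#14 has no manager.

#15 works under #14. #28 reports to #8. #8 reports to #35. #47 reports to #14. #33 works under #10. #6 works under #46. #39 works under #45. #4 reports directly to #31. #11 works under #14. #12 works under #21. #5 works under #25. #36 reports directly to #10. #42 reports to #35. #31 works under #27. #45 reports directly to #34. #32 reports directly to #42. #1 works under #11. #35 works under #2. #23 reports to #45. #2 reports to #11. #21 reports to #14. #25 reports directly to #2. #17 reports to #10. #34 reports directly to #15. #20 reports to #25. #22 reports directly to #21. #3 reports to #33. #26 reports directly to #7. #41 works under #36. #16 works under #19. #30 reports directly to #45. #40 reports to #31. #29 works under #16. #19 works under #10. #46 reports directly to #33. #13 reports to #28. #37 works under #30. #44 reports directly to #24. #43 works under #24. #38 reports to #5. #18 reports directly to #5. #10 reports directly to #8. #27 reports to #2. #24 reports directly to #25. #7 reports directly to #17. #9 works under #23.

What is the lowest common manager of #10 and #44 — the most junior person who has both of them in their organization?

#2

#10's chain of managers is #8, #35, #2, #11, #14. #44's chain of managers is #24, #25, #2, #11, #14. The first manager that appears in both chains is #2.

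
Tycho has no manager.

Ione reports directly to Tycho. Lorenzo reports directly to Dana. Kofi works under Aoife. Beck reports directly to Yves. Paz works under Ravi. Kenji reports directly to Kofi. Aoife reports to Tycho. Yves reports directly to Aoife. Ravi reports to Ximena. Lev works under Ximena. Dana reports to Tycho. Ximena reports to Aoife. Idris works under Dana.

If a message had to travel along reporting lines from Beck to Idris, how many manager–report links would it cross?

5

Beck is 3 levels below Tycho, and Idris is 2 levels below Tycho (their lowest common manager). The shortest path runs up from Beck to Tycho and back down to Idris: 3 + 2 = 5 links.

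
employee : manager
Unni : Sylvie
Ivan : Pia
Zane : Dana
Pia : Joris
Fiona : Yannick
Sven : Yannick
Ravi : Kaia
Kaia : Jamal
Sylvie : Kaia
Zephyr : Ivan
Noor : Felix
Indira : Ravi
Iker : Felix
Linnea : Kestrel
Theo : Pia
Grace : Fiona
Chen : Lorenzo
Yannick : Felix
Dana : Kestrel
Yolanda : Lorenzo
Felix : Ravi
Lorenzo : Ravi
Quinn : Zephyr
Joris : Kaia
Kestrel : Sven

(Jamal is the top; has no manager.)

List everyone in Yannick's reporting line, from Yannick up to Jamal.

Yannick -> Felix -> Ravi -> Kaia -> Jamal

Yannick reports to Felix. Felix reports to Ravi. Ravi reports to Kaia. Kaia reports to Jamal. Jamal is at the top.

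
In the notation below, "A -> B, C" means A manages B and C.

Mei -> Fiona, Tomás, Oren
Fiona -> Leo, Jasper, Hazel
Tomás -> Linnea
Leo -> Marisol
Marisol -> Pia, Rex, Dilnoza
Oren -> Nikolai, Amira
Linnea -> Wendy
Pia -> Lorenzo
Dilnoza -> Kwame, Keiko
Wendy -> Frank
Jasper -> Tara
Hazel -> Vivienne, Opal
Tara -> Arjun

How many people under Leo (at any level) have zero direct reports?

The people in Leo's organization with no one reporting to them are Keiko, Kwame, Rex, Lorenzo. That is 4.

4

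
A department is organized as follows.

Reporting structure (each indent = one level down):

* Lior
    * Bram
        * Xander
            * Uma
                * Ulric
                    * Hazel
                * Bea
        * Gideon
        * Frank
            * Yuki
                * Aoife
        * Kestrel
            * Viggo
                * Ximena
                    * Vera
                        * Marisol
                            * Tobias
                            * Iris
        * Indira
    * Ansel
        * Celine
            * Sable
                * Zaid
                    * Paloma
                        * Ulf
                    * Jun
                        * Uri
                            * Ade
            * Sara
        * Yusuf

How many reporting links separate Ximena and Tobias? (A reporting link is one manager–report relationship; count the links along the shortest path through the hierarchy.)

3

Tobias is in Ximena's organization: the chain from Tobias up to Ximena is Tobias → Marisol → Vera → Ximena, which is 3 links.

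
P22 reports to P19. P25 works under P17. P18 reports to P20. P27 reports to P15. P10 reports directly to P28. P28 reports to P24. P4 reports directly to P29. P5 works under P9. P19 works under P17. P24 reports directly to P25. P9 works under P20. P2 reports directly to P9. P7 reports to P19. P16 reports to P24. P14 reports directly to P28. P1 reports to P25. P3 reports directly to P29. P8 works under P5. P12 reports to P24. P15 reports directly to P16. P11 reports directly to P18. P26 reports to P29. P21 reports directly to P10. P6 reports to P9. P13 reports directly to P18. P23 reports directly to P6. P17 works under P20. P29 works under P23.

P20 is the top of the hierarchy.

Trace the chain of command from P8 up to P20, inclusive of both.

P8 reports to P5. P5 reports to P9. P9 reports to P20. P20 is at the top.

P8 -> P5 -> P9 -> P20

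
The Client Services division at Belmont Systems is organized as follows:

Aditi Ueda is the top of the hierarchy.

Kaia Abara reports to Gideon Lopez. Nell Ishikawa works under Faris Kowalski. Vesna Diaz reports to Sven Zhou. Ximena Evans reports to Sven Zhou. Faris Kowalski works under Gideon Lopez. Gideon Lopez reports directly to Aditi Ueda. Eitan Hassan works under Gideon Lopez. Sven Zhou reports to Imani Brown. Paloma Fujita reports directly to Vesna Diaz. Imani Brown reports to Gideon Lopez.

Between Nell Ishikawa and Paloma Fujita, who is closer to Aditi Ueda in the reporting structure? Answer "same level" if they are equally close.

Nell Ishikawa is 3 levels below Aditi Ueda; Paloma Fujita is 5. Nell Ishikawa is higher.

Nell Ishikawa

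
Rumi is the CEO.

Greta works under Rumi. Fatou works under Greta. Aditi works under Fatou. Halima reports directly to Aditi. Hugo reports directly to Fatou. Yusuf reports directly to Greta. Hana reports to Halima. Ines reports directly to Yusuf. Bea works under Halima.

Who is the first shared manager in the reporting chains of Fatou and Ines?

Greta

Fatou's chain of managers is Greta, Rumi. Ines's chain of managers is Yusuf, Greta, Rumi. The first manager that appears in both chains is Greta.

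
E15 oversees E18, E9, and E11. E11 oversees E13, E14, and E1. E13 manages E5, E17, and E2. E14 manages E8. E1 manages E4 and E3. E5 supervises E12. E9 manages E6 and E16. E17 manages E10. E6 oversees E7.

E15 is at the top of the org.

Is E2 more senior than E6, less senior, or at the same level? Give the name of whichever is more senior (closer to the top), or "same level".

E6

E2 is 3 levels below E15; E6 is 2. E6 is higher.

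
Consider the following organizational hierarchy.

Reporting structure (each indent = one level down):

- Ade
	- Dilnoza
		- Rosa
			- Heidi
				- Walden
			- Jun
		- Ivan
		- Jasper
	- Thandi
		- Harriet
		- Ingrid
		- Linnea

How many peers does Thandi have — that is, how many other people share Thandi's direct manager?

Thandi reports to Ade. Ade's other direct reports are Dilnoza — 1 peer.

1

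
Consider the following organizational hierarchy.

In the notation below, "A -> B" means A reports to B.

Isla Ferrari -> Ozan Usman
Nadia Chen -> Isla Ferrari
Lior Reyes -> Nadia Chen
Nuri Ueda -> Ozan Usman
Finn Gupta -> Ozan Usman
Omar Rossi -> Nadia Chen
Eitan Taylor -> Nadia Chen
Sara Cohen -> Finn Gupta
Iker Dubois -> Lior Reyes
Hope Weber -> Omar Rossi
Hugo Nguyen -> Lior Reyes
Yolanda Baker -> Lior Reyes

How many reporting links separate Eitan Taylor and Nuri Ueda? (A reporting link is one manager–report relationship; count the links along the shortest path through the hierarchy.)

Eitan Taylor is 3 levels below Ozan Usman, and Nuri Ueda is 1 level below Ozan Usman (their lowest common manager). The shortest path runs up from Eitan Taylor to Ozan Usman and back down to Nuri Ueda: 3 + 1 = 4 links.

4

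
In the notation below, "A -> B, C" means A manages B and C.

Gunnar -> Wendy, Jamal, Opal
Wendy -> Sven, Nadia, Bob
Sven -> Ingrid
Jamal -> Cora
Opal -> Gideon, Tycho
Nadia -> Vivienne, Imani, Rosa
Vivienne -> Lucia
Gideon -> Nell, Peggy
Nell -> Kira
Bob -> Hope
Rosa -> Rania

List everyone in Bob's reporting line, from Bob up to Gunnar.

Bob -> Wendy -> Gunnar

Bob reports to Wendy. Wendy reports to Gunnar. Gunnar is at the top.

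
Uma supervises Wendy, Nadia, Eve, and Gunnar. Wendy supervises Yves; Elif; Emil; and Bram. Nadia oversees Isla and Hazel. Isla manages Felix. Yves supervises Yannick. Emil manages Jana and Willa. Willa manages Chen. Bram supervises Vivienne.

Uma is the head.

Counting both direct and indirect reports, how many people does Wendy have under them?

Wendy directly manages Yves, Emil, Elif, Bram. Under Yves: Yannick (1). Under Emil: Jana, Willa, Chen (3). Elif has no reports. Under Bram: Vivienne (1). So Wendy's organization is 4 direct reports plus everyone under them: 2 + 4 + 1 + 2 = 9.

9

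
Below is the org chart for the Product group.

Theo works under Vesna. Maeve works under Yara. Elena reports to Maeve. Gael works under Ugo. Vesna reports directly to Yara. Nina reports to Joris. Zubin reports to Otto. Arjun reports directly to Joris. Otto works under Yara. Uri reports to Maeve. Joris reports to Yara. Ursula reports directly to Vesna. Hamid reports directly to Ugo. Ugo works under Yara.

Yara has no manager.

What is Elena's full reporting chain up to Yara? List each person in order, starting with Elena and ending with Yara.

Elena reports to Maeve. Maeve reports to Yara. Yara is at the top.

Elena -> Maeve -> Yara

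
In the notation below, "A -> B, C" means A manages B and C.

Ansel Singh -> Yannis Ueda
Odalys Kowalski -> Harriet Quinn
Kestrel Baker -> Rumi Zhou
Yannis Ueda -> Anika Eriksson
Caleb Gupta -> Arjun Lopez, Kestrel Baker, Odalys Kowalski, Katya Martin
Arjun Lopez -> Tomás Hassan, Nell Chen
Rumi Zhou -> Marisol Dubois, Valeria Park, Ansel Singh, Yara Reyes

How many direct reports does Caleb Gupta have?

4

Caleb Gupta directly manages Arjun Lopez, Kestrel Baker, Odalys Kowalski, Katya Martin. That is 4 direct reports.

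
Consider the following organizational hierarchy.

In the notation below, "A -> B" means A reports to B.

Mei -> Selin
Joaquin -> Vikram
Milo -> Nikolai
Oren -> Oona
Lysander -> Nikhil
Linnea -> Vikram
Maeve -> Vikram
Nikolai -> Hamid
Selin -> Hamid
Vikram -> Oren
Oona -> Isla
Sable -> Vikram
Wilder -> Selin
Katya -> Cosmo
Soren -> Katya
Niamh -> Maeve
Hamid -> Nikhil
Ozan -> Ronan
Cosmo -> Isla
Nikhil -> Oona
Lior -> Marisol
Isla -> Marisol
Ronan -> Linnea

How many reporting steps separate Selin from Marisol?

Chain from Selin up to Marisol: Selin → Hamid → Nikhil → Oona → Isla → Marisol. That is 5 steps up, so Selin is 5 levels below Marisol.

5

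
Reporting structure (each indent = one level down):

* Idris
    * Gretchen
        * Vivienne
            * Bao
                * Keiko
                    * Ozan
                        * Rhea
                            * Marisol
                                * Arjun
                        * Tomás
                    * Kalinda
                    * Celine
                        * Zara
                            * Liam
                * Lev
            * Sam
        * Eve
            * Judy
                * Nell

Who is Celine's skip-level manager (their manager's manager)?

Celine reports to Keiko, and Keiko reports to Bao. So Celine's skip-level manager is Bao.

Bao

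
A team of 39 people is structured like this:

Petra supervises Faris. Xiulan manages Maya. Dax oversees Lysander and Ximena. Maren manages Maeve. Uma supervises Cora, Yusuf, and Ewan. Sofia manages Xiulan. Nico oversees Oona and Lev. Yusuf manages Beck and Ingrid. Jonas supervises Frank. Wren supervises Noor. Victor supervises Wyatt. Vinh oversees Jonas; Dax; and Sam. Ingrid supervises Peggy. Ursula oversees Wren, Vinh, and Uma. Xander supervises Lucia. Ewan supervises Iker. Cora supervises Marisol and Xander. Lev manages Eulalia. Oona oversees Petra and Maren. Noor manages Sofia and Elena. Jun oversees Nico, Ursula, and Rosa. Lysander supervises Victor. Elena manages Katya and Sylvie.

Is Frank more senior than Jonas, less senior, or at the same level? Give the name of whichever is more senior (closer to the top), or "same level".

Jonas

Frank is 4 levels below Jun; Jonas is 3. Jonas is higher.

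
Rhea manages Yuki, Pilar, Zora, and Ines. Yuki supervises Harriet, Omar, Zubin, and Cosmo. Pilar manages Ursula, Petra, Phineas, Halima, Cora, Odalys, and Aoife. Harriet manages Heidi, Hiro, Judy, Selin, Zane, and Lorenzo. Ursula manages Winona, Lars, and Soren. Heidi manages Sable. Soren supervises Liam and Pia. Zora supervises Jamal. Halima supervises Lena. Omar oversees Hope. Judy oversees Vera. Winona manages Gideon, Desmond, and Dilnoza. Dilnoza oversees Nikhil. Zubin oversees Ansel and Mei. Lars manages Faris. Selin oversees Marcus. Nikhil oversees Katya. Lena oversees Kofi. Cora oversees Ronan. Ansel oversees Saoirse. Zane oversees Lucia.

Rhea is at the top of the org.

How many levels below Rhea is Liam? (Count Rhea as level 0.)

4

Chain from Liam up to Rhea: Liam → Soren → Ursula → Pilar → Rhea. That is 4 steps up, so Liam is 4 levels below Rhea.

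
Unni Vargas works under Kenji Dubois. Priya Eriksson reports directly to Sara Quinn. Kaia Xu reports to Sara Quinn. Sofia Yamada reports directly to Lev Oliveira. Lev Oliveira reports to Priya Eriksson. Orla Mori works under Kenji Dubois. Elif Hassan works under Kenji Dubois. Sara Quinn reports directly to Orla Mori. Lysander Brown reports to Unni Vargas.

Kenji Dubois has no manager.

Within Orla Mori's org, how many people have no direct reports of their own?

The people in Orla Mori's organization with no one reporting to them are Sofia Yamada, Kaia Xu. That is 2.

2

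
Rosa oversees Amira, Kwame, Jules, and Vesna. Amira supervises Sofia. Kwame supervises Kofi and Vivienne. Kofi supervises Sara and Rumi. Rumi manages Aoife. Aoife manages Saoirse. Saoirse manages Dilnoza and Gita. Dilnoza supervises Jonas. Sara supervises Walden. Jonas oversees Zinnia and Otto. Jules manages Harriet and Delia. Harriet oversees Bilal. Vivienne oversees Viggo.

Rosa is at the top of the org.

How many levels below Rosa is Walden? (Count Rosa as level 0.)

Chain from Walden up to Rosa: Walden → Sara → Kofi → Kwame → Rosa. That is 4 steps up, so Walden is 4 levels below Rosa.

4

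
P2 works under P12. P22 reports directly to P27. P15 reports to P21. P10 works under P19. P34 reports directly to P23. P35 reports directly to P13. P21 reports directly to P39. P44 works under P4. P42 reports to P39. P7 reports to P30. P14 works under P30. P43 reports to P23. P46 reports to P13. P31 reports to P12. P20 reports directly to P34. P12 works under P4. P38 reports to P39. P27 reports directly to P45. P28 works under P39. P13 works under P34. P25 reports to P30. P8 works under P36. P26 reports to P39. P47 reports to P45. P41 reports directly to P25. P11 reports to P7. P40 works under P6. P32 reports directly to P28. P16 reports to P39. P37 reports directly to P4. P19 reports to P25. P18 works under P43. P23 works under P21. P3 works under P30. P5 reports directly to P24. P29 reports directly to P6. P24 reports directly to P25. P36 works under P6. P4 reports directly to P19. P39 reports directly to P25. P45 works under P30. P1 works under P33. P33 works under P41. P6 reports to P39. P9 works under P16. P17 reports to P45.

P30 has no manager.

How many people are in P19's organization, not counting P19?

7

P19 directly manages P10, P4. P10 has no reports. Under P4: P44, P12, P2, P31, P37 (5). So P19's organization is 2 direct reports plus everyone under them: 1 + 6 = 7.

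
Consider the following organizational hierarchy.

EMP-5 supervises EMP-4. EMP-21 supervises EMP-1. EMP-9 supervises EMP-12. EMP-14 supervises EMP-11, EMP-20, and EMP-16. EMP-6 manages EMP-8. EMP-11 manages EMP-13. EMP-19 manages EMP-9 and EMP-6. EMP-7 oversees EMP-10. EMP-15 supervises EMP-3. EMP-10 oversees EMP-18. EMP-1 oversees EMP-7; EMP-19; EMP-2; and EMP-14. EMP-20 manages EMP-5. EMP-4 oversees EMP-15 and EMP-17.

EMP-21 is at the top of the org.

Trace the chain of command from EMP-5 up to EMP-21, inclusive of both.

EMP-5 reports to EMP-20. EMP-20 reports to EMP-14. EMP-14 reports to EMP-1. EMP-1 reports to EMP-21. EMP-21 is at the top.

EMP-5 -> EMP-20 -> EMP-14 -> EMP-1 -> EMP-21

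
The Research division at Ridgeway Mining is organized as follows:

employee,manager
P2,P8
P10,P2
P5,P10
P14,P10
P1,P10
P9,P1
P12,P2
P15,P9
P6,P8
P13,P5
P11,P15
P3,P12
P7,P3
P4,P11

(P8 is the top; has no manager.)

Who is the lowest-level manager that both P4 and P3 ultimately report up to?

P4's chain of managers is P11, P15, P9, P1, P10, P2, P8. P3's chain of managers is P12, P2, P8. The first manager that appears in both chains is P2.

P2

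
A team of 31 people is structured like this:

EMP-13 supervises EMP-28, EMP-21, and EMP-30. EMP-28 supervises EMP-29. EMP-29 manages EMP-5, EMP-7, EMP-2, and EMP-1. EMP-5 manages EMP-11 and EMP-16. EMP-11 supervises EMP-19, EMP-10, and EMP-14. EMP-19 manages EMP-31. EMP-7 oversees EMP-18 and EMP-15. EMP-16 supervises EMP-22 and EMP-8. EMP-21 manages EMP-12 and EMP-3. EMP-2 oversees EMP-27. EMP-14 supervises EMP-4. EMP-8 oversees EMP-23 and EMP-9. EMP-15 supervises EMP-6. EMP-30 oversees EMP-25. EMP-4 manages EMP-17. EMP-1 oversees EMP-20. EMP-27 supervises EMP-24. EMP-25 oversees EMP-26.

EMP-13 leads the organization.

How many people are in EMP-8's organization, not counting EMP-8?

2

EMP-8 directly manages EMP-23, EMP-9. EMP-23 has no reports. EMP-9 has no reports. So EMP-8's organization is 2 direct reports plus everyone under them: 1 + 1 = 2.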